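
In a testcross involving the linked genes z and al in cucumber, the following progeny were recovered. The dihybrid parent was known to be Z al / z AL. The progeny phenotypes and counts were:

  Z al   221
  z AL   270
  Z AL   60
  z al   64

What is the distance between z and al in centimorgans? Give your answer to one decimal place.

20.2 centimorgans

The recombinant classes are Z AL and z al: 60 + 64 = 124.
Recombination frequency = 124/615 = 0.2016 ≈ 20.2%, i.e. 20.2 centimorgans.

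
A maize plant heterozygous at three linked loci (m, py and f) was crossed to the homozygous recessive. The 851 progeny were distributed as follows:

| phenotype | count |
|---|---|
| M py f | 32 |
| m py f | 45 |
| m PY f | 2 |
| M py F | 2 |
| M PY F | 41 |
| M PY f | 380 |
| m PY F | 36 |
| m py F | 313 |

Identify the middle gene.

m

The two most frequent reciprocal classes, m py F and M PY f, are the parental types, so the F1 was m py F / M PY f.
The two rarest classes, M py F and m PY f, are the double crossovers. Comparing them with the parentals, only the m allele has switched, so m is the middle locus and the order is py – m – f.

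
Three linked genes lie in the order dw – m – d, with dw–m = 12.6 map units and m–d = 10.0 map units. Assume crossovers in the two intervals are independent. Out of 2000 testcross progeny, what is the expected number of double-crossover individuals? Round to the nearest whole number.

25

Map distances give recombination frequencies of 0.126 and 0.100 for the two intervals.
With no interference, expected double-crossover frequency = 0.126 × 0.100 = 0.01260.
Expected number = 0.01260 × 2000 = 25.20 ≈ 25.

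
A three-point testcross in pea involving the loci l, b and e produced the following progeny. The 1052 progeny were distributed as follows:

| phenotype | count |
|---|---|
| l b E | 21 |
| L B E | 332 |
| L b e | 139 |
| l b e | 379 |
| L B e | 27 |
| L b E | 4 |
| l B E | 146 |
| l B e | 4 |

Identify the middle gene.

b

The two most frequent reciprocal classes, l b e and L B E, are the parental types, so the F1 was l b e / L B E.
The two rarest classes, l B e and L b E, are the double crossovers. Comparing them with the parentals, only the b allele has switched, so b is the middle locus and the order is e – b – l.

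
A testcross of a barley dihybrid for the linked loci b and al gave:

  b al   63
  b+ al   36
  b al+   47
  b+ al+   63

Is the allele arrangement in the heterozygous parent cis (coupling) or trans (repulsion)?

cis

The two most frequent classes are b+ al+ (63) and b al (63); these are the parental (non-recombinant) types.
So the F1 carried b+ al+ on one chromosome and b al on the other — the recessive alleles are on the same chromosome (cis / coupling).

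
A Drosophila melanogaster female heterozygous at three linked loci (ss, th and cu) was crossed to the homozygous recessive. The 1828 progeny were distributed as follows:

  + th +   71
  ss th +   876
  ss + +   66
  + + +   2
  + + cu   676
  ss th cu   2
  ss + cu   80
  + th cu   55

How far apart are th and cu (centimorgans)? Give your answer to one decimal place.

6.8 centimorgans

The two most frequent reciprocal classes, + + cu and ss th +, are the parental types, so the F1 was + + cu / ss th +.
The two rarest classes, + + + and ss th cu, are the double crossovers. Comparing them with the parentals, only the cu allele has switched, so cu is the middle locus and the order is th – cu – ss.
Crossovers in the th–cu interval produce the single-crossover classes + th cu and ss + + (55 + 66 = 121) plus the double crossovers (4).
RF(th–cu) = (121 + 4) / 1828 = 125/1828 = 0.0684 → 6.8 centimorgans.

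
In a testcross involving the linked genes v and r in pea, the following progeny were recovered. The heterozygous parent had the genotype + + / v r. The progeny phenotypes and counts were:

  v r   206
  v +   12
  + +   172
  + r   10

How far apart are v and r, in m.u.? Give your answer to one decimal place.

5.5 m.u.

The recombinant classes are + r and v +: 10 + 12 = 22.
Recombination frequency = 22/400 = 0.0550 ≈ 5.5%, i.e. 5.5 m.u.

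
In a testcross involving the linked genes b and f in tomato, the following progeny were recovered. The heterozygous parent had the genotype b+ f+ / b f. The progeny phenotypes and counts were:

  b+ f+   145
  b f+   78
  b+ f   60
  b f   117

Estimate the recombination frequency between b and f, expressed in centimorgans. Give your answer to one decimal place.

The recombinant classes are b+ f and b f+: 60 + 78 = 138.
Recombination frequency = 138/400 = 0.3450 ≈ 34.5%, i.e. 34.5 centimorgans.

34.5 centimorgans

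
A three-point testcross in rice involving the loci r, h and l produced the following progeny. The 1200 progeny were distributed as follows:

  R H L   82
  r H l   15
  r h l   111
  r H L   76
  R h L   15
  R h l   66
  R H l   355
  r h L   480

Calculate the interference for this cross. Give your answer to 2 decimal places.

The two most frequent reciprocal classes, r h L and R H l, are the parental types, so the F1 was r h L / R H l.
The two rarest classes, R h L and r H l, are the double crossovers. Comparing them with the parentals, only the r allele has switched, so r is the middle locus and the order is h – r – l.
h–r: (142 + 30)/1200 = 0.1433; r–l: (193 + 30)/1200 = 0.1858.
Expected DCO frequency = 0.1433 × 0.1858 ≈ 0.02663; observed = 30/1200 ≈ 0.02500.
Coefficient of coincidence = 0.02500/0.02663 ≈ 0.94; interference = 1 − 0.94 = 0.06.

0.06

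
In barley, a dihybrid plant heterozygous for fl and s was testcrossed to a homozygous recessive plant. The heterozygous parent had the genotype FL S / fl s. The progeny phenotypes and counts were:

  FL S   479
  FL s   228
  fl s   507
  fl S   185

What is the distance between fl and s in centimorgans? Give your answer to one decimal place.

29.5 centimorgans

The recombinant classes are FL s and fl S: 228 + 185 = 413.
Recombination frequency = 413/1399 = 0.2952 ≈ 29.5%, i.e. 29.5 centimorgans.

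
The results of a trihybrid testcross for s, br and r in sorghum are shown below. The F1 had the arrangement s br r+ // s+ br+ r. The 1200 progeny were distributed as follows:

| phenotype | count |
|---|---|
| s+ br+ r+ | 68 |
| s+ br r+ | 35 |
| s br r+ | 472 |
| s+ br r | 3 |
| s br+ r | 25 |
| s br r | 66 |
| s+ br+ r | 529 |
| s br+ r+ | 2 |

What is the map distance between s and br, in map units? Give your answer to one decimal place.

The two rarest classes, s br+ r+ and s+ br r, are the double crossovers. Comparing them with the parentals, only the br allele has switched, so br is the middle locus and the order is r – br – s.
Crossovers in the br–s interval produce the single-crossover classes s+ br r+ and s br+ r (35 + 25 = 60) plus the double crossovers (5).
RF(br–s) = (60 + 5) / 1200 = 65/1200 = 0.0542 → 5.4 map units.

5.4 map units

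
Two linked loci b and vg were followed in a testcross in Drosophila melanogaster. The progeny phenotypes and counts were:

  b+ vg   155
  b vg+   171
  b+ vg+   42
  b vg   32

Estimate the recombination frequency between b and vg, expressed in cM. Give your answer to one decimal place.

The two most frequent classes, b+ vg (155) and b vg+ (171), are the parental types, so the F1 was b+ vg / b vg+.
The recombinant classes are b+ vg+ and b vg: 42 + 32 = 74.
Recombination frequency = 74/400 = 0.1850 ≈ 18.5%, i.e. 18.5 cM.

18.5 cM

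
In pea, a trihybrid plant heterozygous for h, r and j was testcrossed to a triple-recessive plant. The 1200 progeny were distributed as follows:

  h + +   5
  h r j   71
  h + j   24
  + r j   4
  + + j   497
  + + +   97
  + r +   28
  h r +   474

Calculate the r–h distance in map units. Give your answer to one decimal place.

The two most frequent reciprocal classes, h r + and + + j, are the parental types, so the F1 was h r + / + + j.
The two rarest classes, h + + and + r j, are the double crossovers. Comparing them with the parentals, only the r allele has switched, so r is the middle locus and the order is h – r – j.
Crossovers in the h–r interval produce the single-crossover classes + r + and h + j (28 + 24 = 52) plus the double crossovers (9).
RF(h–r) = (52 + 9) / 1200 = 61/1200 = 0.0508 → 5.1 map units.

5.1 map units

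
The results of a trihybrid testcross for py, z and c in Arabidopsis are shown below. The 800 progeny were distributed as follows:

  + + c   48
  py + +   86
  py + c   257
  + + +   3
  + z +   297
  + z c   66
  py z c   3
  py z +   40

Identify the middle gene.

The two most frequent reciprocal classes, + z + and py + c, are the parental types, so the F1 was + z + / py + c.
The two rarest classes, + + + and py z c, are the double crossovers. Comparing them with the parentals, only the z allele has switched, so z is the middle locus and the order is c – z – py.

z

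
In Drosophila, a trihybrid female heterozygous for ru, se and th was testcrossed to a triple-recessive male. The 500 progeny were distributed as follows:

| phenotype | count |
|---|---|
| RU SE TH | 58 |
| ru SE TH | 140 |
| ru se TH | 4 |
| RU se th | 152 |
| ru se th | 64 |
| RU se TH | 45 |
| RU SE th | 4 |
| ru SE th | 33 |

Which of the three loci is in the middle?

se

The two most frequent reciprocal classes, ru SE TH and RU se th, are the parental types, so the F1 was ru SE TH / RU se th.
The two rarest classes, ru se TH and RU SE th, are the double crossovers. Comparing them with the parentals, only the se allele has switched, so se is the middle locus and the order is ru – se – th.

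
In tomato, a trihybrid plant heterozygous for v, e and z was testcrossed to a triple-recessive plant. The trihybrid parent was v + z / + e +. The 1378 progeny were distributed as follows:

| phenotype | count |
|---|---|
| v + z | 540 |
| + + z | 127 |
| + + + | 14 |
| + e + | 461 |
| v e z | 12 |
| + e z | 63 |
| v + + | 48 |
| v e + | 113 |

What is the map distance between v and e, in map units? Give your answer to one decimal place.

19.3 map units

The two rarest classes, v e z and + + +, are the double crossovers. Comparing them with the parentals, only the e allele has switched, so e is the middle locus and the order is v – e – z.
Crossovers in the v–e interval produce the single-crossover classes + + z and v e + (127 + 113 = 240) plus the double crossovers (26).
RF(v–e) = (240 + 26) / 1378 = 266/1378 = 0.1930 → 19.3 map units.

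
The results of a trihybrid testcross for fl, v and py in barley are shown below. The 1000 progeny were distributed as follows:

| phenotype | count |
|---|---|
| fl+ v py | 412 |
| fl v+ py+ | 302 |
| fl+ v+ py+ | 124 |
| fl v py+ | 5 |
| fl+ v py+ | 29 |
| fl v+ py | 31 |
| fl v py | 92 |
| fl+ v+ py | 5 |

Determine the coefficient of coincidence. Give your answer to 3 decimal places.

The two most frequent reciprocal classes, fl v+ py+ and fl+ v py, are the parental types, so the F1 was fl v+ py+ / fl+ v py.
The two rarest classes, fl v py+ and fl+ v+ py, are the double crossovers. Comparing them with the parentals, only the v allele has switched, so v is the middle locus and the order is fl – v – py.
fl–v: (216 + 10)/1000 = 0.2260; v–py: (60 + 10)/1000 = 0.0700.
Expected DCO frequency = 0.2260 × 0.0700 ≈ 0.01582; observed = 10/1000 ≈ 0.01000.
Coefficient of coincidence = 0.01000/0.01582 ≈ 0.632.

0.632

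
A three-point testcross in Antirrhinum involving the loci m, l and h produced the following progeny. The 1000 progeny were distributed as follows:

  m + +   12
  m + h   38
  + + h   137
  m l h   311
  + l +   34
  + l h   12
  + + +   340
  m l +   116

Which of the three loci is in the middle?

m

The two most frequent reciprocal classes, + + + and m l h, are the parental types, so the F1 was + + + / m l h.
The two rarest classes, m + + and + l h, are the double crossovers. Comparing them with the parentals, only the m allele has switched, so m is the middle locus and the order is l – m – h.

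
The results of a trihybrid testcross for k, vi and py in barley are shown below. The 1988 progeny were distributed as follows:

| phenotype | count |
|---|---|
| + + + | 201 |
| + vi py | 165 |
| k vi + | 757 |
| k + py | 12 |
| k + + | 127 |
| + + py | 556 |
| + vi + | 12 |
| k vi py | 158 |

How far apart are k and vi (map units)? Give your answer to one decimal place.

15.9 map units

The two most frequent reciprocal classes, k vi + and + + py, are the parental types, so the F1 was k vi + / + + py.
The two rarest classes, + vi + and k + py, are the double crossovers. Comparing them with the parentals, only the k allele has switched, so k is the middle locus and the order is vi – k – py.
Crossovers in the vi–k interval produce the single-crossover classes k + + and + vi py (127 + 165 = 292) plus the double crossovers (24).
RF(vi–k) = (292 + 24) / 1988 = 316/1988 = 0.1590 → 15.9 map units.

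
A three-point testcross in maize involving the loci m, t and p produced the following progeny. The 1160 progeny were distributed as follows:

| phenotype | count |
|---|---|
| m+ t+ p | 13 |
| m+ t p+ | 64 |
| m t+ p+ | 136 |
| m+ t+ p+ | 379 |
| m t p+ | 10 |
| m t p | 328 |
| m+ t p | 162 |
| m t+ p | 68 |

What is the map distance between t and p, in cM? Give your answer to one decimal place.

The two most frequent reciprocal classes, m t p and m+ t+ p+, are the parental types, so the F1 was m t p / m+ t+ p+.
The two rarest classes, m t p+ and m+ t+ p, are the double crossovers. Comparing them with the parentals, only the p allele has switched, so p is the middle locus and the order is t – p – m.
Crossovers in the t–p interval produce the single-crossover classes m t+ p and m+ t p+ (68 + 64 = 132) plus the double crossovers (23).
RF(t–p) = (132 + 23) / 1160 = 155/1160 = 0.1336 → 13.4 cM.

13.4 cM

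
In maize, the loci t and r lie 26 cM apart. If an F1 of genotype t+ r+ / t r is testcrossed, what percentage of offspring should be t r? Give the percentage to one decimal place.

A map distance of 26 cM corresponds to a recombination frequency of 0.260.
The F1 is t+ r+ / t r, so t r is a parental gamete class with expected frequency (1 − r)/2 = 0.740/2 = 0.3700.
That is 0.3700 = 37.0% of the progeny.

37.0%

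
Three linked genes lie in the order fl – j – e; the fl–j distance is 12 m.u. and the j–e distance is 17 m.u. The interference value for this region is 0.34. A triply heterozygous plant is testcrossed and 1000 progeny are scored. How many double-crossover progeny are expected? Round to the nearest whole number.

13

Map distances give recombination frequencies of 0.120 and 0.170 for the two intervals.
With interference 0.34 (so coincidence = 0.66), expected double-crossover frequency = 0.120 × 0.170 × 0.66 = 0.01346.
Expected number = 0.01346 × 1000 = 13.46 ≈ 13.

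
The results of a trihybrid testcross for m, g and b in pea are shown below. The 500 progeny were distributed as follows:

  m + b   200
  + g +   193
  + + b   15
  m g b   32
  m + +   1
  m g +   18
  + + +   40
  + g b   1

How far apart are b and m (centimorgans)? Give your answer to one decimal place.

The two most frequent reciprocal classes, + g + and m + b, are the parental types, so the F1 was + g + / m + b.
The two rarest classes, + g b and m + +, are the double crossovers. Comparing them with the parentals, only the b allele has switched, so b is the middle locus and the order is m – b – g.
Crossovers in the m–b interval produce the single-crossover classes m g + and + + b (18 + 15 = 33) plus the double crossovers (2).
RF(m–b) = (33 + 2) / 500 = 35/500 = 0.0700 → 7.0 centimorgans.

7.0 centimorgans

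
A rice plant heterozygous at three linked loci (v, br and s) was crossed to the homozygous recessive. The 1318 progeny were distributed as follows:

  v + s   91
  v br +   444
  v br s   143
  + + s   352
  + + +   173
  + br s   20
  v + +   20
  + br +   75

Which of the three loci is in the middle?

br

The two most frequent reciprocal classes, + + s and v br +, are the parental types, so the F1 was + + s / v br +.
The two rarest classes, + br s and v + +, are the double crossovers. Comparing them with the parentals, only the br allele has switched, so br is the middle locus and the order is v – br – s.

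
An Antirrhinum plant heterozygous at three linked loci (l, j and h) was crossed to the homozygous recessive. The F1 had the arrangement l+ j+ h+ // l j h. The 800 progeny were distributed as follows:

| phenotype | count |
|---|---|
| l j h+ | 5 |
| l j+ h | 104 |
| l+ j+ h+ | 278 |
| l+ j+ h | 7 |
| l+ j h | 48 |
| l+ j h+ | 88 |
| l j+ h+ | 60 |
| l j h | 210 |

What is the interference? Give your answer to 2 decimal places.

The two rarest classes, l+ j+ h and l j h+, are the double crossovers. Comparing them with the parentals, only the h allele has switched, so h is the middle locus and the order is l – h – j.
l–h: (108 + 12)/800 = 0.1500; h–j: (192 + 12)/800 = 0.2550.
Expected DCO frequency = 0.1500 × 0.2550 ≈ 0.03825; observed = 12/800 ≈ 0.01500.
Coefficient of coincidence = 0.01500/0.03825 ≈ 0.39; interference = 1 − 0.39 = 0.61.

0.61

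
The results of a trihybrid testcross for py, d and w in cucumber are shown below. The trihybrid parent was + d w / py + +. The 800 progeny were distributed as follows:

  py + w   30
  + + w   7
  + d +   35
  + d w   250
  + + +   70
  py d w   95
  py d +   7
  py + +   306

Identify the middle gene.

d

The two rarest classes, + + w and py d +, are the double crossovers. Comparing them with the parentals, only the d allele has switched, so d is the middle locus and the order is py – d – w.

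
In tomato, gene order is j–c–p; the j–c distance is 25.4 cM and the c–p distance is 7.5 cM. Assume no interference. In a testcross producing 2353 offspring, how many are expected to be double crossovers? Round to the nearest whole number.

Map distances give recombination frequencies of 0.254 and 0.075 for the two intervals.
With no interference, expected double-crossover frequency = 0.254 × 0.075 = 0.01905.
Expected number = 0.01905 × 2353 = 44.82 ≈ 45.

45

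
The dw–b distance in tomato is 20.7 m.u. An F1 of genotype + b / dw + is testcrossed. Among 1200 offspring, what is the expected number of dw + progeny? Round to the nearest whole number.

476

A map distance of 20.7 m.u. corresponds to a recombination frequency of 0.207.
The F1 is + b / dw +, so dw + is a parental gamete class with expected frequency (1 − r)/2 = 0.793/2 = 0.3965.
Expected number = 0.3965 × 1200 = 475.80 ≈ 476.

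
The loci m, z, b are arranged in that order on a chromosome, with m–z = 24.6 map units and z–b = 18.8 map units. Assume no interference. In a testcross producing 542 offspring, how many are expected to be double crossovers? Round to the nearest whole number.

Map distances give recombination frequencies of 0.246 and 0.188 for the two intervals.
With no interference, expected double-crossover frequency = 0.246 × 0.188 = 0.04625.
Expected number = 0.04625 × 542 = 25.07 ≈ 25.

25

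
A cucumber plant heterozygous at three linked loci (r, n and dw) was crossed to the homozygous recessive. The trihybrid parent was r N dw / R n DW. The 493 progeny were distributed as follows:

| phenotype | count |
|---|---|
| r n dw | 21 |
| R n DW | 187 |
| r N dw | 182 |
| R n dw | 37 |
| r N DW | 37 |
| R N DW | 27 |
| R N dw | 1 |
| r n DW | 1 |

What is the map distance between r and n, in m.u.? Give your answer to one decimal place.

10.1 m.u.

The two rarest classes, R N dw and r n DW, are the double crossovers. Comparing them with the parentals, only the r allele has switched, so r is the middle locus and the order is dw – r – n.
Crossovers in the r–n interval produce the single-crossover classes r n dw and R N DW (21 + 27 = 48) plus the double crossovers (2).
RF(r–n) = (48 + 2) / 493 = 50/493 = 0.1014 → 10.1 m.u.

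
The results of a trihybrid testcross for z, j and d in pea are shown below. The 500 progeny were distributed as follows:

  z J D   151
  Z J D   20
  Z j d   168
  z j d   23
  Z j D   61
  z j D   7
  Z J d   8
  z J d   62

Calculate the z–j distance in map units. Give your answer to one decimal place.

The two most frequent reciprocal classes, Z j d and z J D, are the parental types, so the F1 was Z j d / z J D.
The two rarest classes, Z J d and z j D, are the double crossovers. Comparing them with the parentals, only the j allele has switched, so j is the middle locus and the order is z – j – d.
Crossovers in the z–j interval produce the single-crossover classes z j d and Z J D (23 + 20 = 43) plus the double crossovers (15).
RF(z–j) = (43 + 15) / 500 = 58/500 = 0.1160 → 11.6 map units.

11.6 map units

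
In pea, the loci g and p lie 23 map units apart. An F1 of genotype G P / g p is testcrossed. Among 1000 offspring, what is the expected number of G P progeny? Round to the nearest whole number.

385

A map distance of 23 map units corresponds to a recombination frequency of 0.230.
The F1 is G P / g p, so G P is a parental gamete class with expected frequency (1 − r)/2 = 0.770/2 = 0.3850.
Expected number = 0.3850 × 1000 = 385.00 ≈ 385.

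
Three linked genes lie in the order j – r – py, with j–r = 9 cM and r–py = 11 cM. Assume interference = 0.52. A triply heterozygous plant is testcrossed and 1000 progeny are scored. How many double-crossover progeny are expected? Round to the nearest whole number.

5

Map distances give recombination frequencies of 0.090 and 0.110 for the two intervals.
With interference 0.52 (so coincidence = 0.48), expected double-crossover frequency = 0.090 × 0.110 × 0.48 = 0.00475.
Expected number = 0.00475 × 1000 = 4.75 ≈ 5.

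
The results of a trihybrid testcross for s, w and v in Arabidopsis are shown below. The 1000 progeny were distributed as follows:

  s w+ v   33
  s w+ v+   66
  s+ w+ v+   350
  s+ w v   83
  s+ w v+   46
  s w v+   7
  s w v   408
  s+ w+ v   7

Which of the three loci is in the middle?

The two most frequent reciprocal classes, s+ w+ v+ and s w v, are the parental types, so the F1 was s+ w+ v+ / s w v.
The two rarest classes, s+ w+ v and s w v+, are the double crossovers. Comparing them with the parentals, only the v allele has switched, so v is the middle locus and the order is w – v – s.

v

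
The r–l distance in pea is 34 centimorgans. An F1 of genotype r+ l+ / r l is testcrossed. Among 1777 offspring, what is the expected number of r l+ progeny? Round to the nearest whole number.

A map distance of 34 centimorgans corresponds to a recombination frequency of 0.340.
The F1 is r+ l+ / r l, so r l+ is a recombinant gamete class with expected frequency r/2 = 0.340/2 = 0.1700.
Expected number = 0.1700 × 1777 = 302.09 ≈ 302.

302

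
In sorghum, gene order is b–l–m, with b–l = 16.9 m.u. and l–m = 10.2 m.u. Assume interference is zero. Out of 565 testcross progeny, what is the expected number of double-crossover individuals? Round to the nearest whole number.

Map distances give recombination frequencies of 0.169 and 0.102 for the two intervals.
With no interference, expected double-crossover frequency = 0.169 × 0.102 = 0.01724.
Expected number = 0.01724 × 565 = 9.74 ≈ 10.

10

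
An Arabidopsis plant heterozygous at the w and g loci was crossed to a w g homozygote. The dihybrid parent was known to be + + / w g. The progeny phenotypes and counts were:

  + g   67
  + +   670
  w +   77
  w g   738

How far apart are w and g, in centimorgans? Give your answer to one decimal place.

The recombinant classes are + g and w +: 67 + 77 = 144.
Recombination frequency = 144/1552 = 0.0928 ≈ 9.3%, i.e. 9.3 centimorgans.

9.3 centimorgans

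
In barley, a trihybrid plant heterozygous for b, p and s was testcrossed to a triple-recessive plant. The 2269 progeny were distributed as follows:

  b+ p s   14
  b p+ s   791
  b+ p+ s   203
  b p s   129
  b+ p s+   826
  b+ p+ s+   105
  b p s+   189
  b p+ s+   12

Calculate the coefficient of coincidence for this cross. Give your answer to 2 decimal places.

0.54

The two most frequent reciprocal classes, b+ p s+ and b p+ s, are the parental types, so the F1 was b+ p s+ / b p+ s.
The two rarest classes, b+ p s and b p+ s+, are the double crossovers. Comparing them with the parentals, only the s allele has switched, so s is the middle locus and the order is p – s – b.
p–s: (234 + 26)/2269 = 0.1146; s–b: (392 + 26)/2269 = 0.1842.
Expected DCO frequency = 0.1146 × 0.1842 ≈ 0.02111; observed = 26/2269 ≈ 0.01146.
Coefficient of coincidence = 0.01146/0.02111 ≈ 0.54.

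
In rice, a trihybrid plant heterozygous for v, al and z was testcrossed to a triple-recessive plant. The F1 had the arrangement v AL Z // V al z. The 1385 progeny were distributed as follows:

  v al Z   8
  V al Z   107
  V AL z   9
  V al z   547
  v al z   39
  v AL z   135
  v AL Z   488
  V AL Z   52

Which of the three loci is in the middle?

al

The two rarest classes, v al Z and V AL z, are the double crossovers. Comparing them with the parentals, only the al allele has switched, so al is the middle locus and the order is v – al – z.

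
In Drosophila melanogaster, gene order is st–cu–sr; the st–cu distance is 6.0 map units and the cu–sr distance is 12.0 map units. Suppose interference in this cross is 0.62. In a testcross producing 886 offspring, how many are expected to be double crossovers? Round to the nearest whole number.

Map distances give recombination frequencies of 0.060 and 0.120 for the two intervals.
With interference 0.62 (so coincidence = 0.38), expected double-crossover frequency = 0.060 × 0.120 × 0.38 = 0.00274.
Expected number = 0.00274 × 886 = 2.42 ≈ 2.

2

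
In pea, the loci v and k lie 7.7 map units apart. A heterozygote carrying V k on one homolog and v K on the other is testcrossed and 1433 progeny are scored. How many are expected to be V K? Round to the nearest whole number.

55

A map distance of 7.7 map units corresponds to a recombination frequency of 0.077.
The F1 is V k / v K, so V K is a recombinant gamete class with expected frequency r/2 = 0.077/2 = 0.0385.
Expected number = 0.0385 × 1433 = 55.17 ≈ 55.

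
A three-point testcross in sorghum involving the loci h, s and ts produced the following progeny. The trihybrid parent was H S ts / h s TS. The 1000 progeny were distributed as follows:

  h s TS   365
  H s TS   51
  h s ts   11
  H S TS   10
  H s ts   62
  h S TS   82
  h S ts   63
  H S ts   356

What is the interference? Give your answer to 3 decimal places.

0.057

The two rarest classes, H S TS and h s ts, are the double crossovers. Comparing them with the parentals, only the ts allele has switched, so ts is the middle locus and the order is s – ts – h.
s–ts: (144 + 21)/1000 = 0.1650; ts–h: (114 + 21)/1000 = 0.1350.
Expected DCO frequency = 0.1650 × 0.1350 ≈ 0.02228; observed = 21/1000 ≈ 0.02100.
Coefficient of coincidence = 0.02100/0.02228 ≈ 0.943; interference = 1 − 0.943 = 0.057.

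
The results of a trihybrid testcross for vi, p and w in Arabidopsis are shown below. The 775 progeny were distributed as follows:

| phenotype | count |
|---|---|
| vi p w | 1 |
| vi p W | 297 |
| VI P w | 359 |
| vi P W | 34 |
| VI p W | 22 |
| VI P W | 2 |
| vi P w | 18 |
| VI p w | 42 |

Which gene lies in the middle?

w

The two most frequent reciprocal classes, vi p W and VI P w, are the parental types, so the F1 was vi p W / VI P w.
The two rarest classes, vi p w and VI P W, are the double crossovers. Comparing them with the parentals, only the w allele has switched, so w is the middle locus and the order is vi – w – p.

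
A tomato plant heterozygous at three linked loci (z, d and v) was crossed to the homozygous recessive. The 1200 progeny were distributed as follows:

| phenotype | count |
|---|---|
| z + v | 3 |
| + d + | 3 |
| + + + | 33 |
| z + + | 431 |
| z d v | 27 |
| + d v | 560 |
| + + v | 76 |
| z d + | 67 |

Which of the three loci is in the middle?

The two most frequent reciprocal classes, z + + and + d v, are the parental types, so the F1 was z + + / + d v.
The two rarest classes, z + v and + d +, are the double crossovers. Comparing them with the parentals, only the v allele has switched, so v is the middle locus and the order is d – v – z.

v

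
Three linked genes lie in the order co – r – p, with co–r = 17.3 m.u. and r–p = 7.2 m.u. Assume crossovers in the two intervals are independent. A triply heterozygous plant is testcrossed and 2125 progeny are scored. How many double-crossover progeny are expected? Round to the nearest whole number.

26

Map distances give recombination frequencies of 0.173 and 0.072 for the two intervals.
With no interference, expected double-crossover frequency = 0.173 × 0.072 = 0.01246.
Expected number = 0.01246 × 2125 = 26.47 ≈ 26.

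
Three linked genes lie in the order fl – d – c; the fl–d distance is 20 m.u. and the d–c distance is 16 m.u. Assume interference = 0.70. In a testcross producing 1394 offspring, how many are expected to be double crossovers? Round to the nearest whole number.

Map distances give recombination frequencies of 0.200 and 0.160 for the two intervals.
With interference 0.70 (so coincidence = 0.30), expected double-crossover frequency = 0.200 × 0.160 × 0.30 = 0.00960.
Expected number = 0.00960 × 1394 = 13.38 ≈ 13.

13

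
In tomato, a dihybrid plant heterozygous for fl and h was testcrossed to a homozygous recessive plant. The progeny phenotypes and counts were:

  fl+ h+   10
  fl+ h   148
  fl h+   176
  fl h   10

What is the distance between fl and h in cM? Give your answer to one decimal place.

5.8 cM

The two most frequent classes, fl+ h (148) and fl h+ (176), are the parental types, so the F1 was fl+ h / fl h+.
The recombinant classes are fl+ h+ and fl h: 10 + 10 = 20.
Recombination frequency = 20/344 = 0.0581 ≈ 5.8%, i.e. 5.8 cM.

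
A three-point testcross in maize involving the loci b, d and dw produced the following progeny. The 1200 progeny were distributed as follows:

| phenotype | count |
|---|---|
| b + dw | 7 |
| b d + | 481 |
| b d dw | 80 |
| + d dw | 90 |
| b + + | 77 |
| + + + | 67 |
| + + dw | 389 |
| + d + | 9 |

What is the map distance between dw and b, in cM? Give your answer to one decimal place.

13.6 cM

The two most frequent reciprocal classes, b d + and + + dw, are the parental types, so the F1 was b d + / + + dw.
The two rarest classes, + d + and b + dw, are the double crossovers. Comparing them with the parentals, only the b allele has switched, so b is the middle locus and the order is d – b – dw.
Crossovers in the b–dw interval produce the single-crossover classes b d dw and + + + (80 + 67 = 147) plus the double crossovers (16).
RF(b–dw) = (147 + 16) / 1200 = 163/1200 = 0.1358 → 13.6 cM.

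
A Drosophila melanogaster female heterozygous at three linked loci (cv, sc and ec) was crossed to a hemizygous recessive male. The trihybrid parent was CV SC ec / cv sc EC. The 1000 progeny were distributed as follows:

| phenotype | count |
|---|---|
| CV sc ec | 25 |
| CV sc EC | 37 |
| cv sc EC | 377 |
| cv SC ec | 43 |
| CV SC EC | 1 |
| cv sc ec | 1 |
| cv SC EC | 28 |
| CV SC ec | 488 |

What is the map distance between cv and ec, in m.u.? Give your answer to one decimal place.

The two rarest classes, CV SC EC and cv sc ec, are the double crossovers. Comparing them with the parentals, only the ec allele has switched, so ec is the middle locus and the order is cv – ec – sc.
Crossovers in the cv–ec interval produce the single-crossover classes cv SC ec and CV sc EC (43 + 37 = 80) plus the double crossovers (2).
RF(cv–ec) = (80 + 2) / 1000 = 82/1000 = 0.0820 → 8.2 m.u.

8.2 m.u.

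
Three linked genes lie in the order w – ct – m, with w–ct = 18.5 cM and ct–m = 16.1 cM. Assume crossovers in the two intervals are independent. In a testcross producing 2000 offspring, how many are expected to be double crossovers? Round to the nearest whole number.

60

Map distances give recombination frequencies of 0.185 and 0.161 for the two intervals.
With no interference, expected double-crossover frequency = 0.185 × 0.161 = 0.02978.
Expected number = 0.02978 × 2000 = 59.57 ≈ 60.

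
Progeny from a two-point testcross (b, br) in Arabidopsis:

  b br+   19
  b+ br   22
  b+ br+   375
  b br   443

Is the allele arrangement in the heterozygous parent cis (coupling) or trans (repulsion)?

cis

The two most frequent classes are b+ br+ (375) and b br (443); these are the parental (non-recombinant) types.
So the F1 carried b+ br+ on one chromosome and b br on the other — the recessive alleles are on the same chromosome (cis / coupling).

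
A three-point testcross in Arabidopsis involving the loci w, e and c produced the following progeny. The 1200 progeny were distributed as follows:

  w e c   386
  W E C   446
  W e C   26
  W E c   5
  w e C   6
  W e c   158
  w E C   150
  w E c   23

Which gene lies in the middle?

c

The two most frequent reciprocal classes, W E C and w e c, are the parental types, so the F1 was W E C / w e c.
The two rarest classes, W E c and w e C, are the double crossovers. Comparing them with the parentals, only the c allele has switched, so c is the middle locus and the order is w – c – e.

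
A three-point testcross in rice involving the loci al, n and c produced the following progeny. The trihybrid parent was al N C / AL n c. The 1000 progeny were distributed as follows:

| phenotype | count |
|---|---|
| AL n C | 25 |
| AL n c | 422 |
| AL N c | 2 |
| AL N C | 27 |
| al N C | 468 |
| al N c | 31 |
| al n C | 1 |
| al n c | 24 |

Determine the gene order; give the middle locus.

n

The two rarest classes, al n C and AL N c, are the double crossovers. Comparing them with the parentals, only the n allele has switched, so n is the middle locus and the order is c – n – al.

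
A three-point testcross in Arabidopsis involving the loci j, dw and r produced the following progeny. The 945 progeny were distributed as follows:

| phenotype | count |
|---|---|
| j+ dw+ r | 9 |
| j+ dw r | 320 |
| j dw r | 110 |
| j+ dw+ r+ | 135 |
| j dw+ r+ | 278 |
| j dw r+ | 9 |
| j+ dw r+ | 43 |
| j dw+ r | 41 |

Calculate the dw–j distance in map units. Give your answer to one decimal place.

The two most frequent reciprocal classes, j dw+ r+ and j+ dw r, are the parental types, so the F1 was j dw+ r+ / j+ dw r.
The two rarest classes, j dw r+ and j+ dw+ r, are the double crossovers. Comparing them with the parentals, only the dw allele has switched, so dw is the middle locus and the order is r – dw – j.
Crossovers in the dw–j interval produce the single-crossover classes j+ dw+ r+ and j dw r (135 + 110 = 245) plus the double crossovers (18).
RF(dw–j) = (245 + 18) / 945 = 263/945 = 0.2783 → 27.8 map units.

27.8 map units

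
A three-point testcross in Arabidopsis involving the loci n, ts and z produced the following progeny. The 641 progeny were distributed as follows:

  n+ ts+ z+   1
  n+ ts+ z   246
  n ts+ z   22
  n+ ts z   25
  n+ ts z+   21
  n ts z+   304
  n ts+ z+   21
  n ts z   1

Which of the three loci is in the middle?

The two most frequent reciprocal classes, n ts z+ and n+ ts+ z, are the parental types, so the F1 was n ts z+ / n+ ts+ z.
The two rarest classes, n ts z and n+ ts+ z+, are the double crossovers. Comparing them with the parentals, only the z allele has switched, so z is the middle locus and the order is ts – z – n.

z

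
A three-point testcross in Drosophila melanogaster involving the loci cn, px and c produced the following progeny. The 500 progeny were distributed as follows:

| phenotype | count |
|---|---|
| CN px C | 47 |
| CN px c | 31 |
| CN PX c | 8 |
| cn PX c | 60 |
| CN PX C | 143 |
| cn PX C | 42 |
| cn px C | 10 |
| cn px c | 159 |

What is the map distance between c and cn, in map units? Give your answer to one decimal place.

18.2 map units

The two most frequent reciprocal classes, cn px c and CN PX C, are the parental types, so the F1 was cn px c / CN PX C.
The two rarest classes, cn px C and CN PX c, are the double crossovers. Comparing them with the parentals, only the c allele has switched, so c is the middle locus and the order is px – c – cn.
Crossovers in the c–cn interval produce the single-crossover classes CN px c and cn PX C (31 + 42 = 73) plus the double crossovers (18).
RF(c–cn) = (73 + 18) / 500 = 91/500 = 0.1820 → 18.2 map units.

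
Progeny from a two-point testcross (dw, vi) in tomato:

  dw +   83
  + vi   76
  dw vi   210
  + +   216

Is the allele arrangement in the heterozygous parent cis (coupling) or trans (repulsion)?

cis

The two most frequent classes are + + (216) and dw vi (210); these are the parental (non-recombinant) types.
So the F1 carried + + on one chromosome and dw vi on the other — the recessive alleles are on the same chromosome (cis / coupling).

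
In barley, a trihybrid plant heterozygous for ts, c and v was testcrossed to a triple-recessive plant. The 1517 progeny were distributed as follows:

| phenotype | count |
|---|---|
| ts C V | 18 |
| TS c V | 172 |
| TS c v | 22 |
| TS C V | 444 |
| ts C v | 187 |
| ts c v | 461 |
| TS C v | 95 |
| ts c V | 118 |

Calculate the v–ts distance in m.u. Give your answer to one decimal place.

16.7 m.u.

The two most frequent reciprocal classes, ts c v and TS C V, are the parental types, so the F1 was ts c v / TS C V.
The two rarest classes, TS c v and ts C V, are the double crossovers. Comparing them with the parentals, only the ts allele has switched, so ts is the middle locus and the order is c – ts – v.
Crossovers in the ts–v interval produce the single-crossover classes ts c V and TS C v (118 + 95 = 213) plus the double crossovers (40).
RF(ts–v) = (213 + 40) / 1517 = 253/1517 = 0.1668 → 16.7 m.u.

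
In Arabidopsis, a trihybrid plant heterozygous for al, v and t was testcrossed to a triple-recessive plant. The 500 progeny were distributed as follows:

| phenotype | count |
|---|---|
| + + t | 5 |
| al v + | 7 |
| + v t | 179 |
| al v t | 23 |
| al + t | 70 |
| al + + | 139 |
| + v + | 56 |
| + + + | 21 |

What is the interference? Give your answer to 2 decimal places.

0.22

The two most frequent reciprocal classes, al + + and + v t, are the parental types, so the F1 was al + + / + v t.
The two rarest classes, al v + and + + t, are the double crossovers. Comparing them with the parentals, only the v allele has switched, so v is the middle locus and the order is al – v – t.
al–v: (44 + 12)/500 = 0.1120; v–t: (126 + 12)/500 = 0.2760.
Expected DCO frequency = 0.1120 × 0.2760 ≈ 0.03091; observed = 12/500 ≈ 0.02400.
Coefficient of coincidence = 0.02400/0.03091 ≈ 0.78; interference = 1 − 0.78 = 0.22.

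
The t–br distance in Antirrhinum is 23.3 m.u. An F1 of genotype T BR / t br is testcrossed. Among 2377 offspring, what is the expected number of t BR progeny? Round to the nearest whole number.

277

A map distance of 23.3 m.u. corresponds to a recombination frequency of 0.233.
The F1 is T BR / t br, so t BR is a recombinant gamete class with expected frequency r/2 = 0.233/2 = 0.1165.
Expected number = 0.1165 × 2377 = 276.92 ≈ 277.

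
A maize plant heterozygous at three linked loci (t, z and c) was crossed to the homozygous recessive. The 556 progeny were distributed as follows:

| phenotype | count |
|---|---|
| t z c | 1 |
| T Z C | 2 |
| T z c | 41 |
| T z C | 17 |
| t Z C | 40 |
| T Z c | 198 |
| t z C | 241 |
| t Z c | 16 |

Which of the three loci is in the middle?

c

The two most frequent reciprocal classes, T Z c and t z C, are the parental types, so the F1 was T Z c / t z C.
The two rarest classes, T Z C and t z c, are the double crossovers. Comparing them with the parentals, only the c allele has switched, so c is the middle locus and the order is z – c – t.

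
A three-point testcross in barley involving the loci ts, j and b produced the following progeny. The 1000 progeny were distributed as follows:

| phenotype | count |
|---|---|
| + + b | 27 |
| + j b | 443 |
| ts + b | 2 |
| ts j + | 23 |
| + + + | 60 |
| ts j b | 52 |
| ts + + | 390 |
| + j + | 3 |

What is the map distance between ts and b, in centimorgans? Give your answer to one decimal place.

The two most frequent reciprocal classes, ts + + and + j b, are the parental types, so the F1 was ts + + / + j b.
The two rarest classes, ts + b and + j +, are the double crossovers. Comparing them with the parentals, only the b allele has switched, so b is the middle locus and the order is j – b – ts.
Crossovers in the b–ts interval produce the single-crossover classes + + + and ts j b (60 + 52 = 112) plus the double crossovers (5).
RF(b–ts) = (112 + 5) / 1000 = 117/1000 = 0.1170 → 11.7 centimorgans.

11.7 centimorgans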